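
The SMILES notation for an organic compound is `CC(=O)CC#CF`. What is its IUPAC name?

5-fluoropent-4-yn-2-one

The longest carbon chain that includes the carbonyl and the multiple bond has 5 carbons, so the parent hydride is pentane.
A ketone (C=O on an internal carbon) is the principal characteristic group, giving the suffix -one.
The chain contains a C≡C triple bond, so the unsaturation ending is -yne.
The numbering direction is chosen so that numbering from this end puts the carbonyl group at C-2 rather than C-4.
With this numbering: the carbonyl at C-2; the triple bond between C-4 and C-5; a fluoro group at C-5.
Assembling the pieces gives 5-fluoropent-4-yn-2-one.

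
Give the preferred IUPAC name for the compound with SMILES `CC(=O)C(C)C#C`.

Counting along the main chain through the carbonyl and the multiple bond gives 5 carbons: the parent is pentane.
The principal characteristic group is a ketone (C=O on an internal carbon), named with the suffix -one.
A C≡C triple bond in the chain gives the infix -yne-.
The numbering direction is chosen so that numbering from this end puts the carbonyl group at C-2 rather than C-4.
This places the carbonyl at C-2; the triple bond between C-4 and C-5; a methyl group at C-3.
Assembling the pieces gives 3-methylpent-4-yn-2-one.

3-methylpent-4-yn-2-one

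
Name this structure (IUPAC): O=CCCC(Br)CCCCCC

The longest chain bearing the –CHO group is 10 carbons long (decane).
An aldehyde (terminal –CHO) is the principal characteristic group, giving the suffix -al.
The numbering direction is chosen so that the aldehyde carbon is C-1 by definition.
With this numbering: a bromo group at C-4.
Putting it together: 4-bromodecanal.

4-bromodecanal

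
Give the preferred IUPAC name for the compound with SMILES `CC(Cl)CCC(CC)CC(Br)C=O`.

Counting along the main chain through the –CHO group gives 8 carbons: the parent is octane.
An aldehyde (terminal –CHO) is the principal characteristic group, giving the suffix -al.
Number the chain so that the aldehyde carbon is C-1 by definition.
With this numbering: a bromo group at C-2; a chloro group at C-7; an ethyl group at C-4.
The substituents are ordered alphabetically, ignoring any di-/tri- multipliers.
Assembling the pieces gives 2-bromo-7-chloro-4-ethyloctanal.

2-bromo-7-chloro-4-ethyloctanal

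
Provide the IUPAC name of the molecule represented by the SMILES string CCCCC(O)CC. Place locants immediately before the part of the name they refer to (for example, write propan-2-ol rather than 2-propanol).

heptan-3-ol

The longest chain bearing the –OH group is 7 carbons long (heptane).
The highest-priority functional group is an alcohol (–OH), so the name ends in -ol.
Number the chain so that numbering from this end puts the hydroxyl group at C-3 rather than C-5.
That gives the hydroxyl at C-3.
The name is heptan-3-ol.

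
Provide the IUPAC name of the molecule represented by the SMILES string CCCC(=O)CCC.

The longest chain bearing the carbonyl is 7 carbons long (heptane).
The principal characteristic group is a ketone (C=O on an internal carbon), named with the suffix -one.
The molecule is symmetric, so either numbering direction gives the same locants.
That gives the carbonyl at C-4.
Putting it together: heptan-4-one.

heptan-4-one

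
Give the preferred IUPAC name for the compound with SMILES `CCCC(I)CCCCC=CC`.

8-iodoundec-2-ene

The longest carbon chain that includes the multiple bond has 11 carbons, so the parent hydride is undecane.
There is one C=C double bond, indicated by the ending -ene.
The numbering direction is chosen so that numbering from this end puts the double bond at C-2 rather than C-9.
With this numbering: the double bond between C-2 and C-3; an iodo group at C-8.
Putting it together: 8-iodoundec-2-ene.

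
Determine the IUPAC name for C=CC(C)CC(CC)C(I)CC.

The longest chain bearing the multiple bond is 8 carbons long (octane).
The chain contains a C=C double bond, so the unsaturation ending is -ene.
Number the chain so that numbering from this end puts the double bond at C-1 rather than C-7.
This places the double bond between C-1 and C-2; an ethyl group at C-5; an iodo group at C-6; a methyl group at C-3.
The substituents are ordered alphabetically, ignoring any di-/tri- multipliers.
The name is 5-ethyl-6-iodo-3-methyloct-1-ene.

5-ethyl-6-iodo-3-methyloct-1-ene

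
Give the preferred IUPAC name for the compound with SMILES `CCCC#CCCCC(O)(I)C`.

2-iododec-6-yn-2-ol

The longest chain bearing the –OH group and the multiple bond is 10 carbons long (decane).
The principal characteristic group is an alcohol (–OH), named with the suffix -ol.
A C≡C triple bond in the chain gives the infix -yne-.
The numbering direction is chosen so that numbering from this end puts the hydroxyl group at C-2 rather than C-9.
This places the hydroxyl at C-2; the triple bond between C-6 and C-7; an iodo group at C-2.
Putting it together: 2-iododec-6-yn-2-ol.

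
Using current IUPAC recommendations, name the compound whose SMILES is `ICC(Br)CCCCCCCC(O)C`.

10-bromo-11-iodoundecan-2-ol

The longest chain bearing the –OH group is 11 carbons long (undecane).
The highest-priority functional group is an alcohol (–OH), so the name ends in -ol.
Number the chain so that numbering from this end puts the hydroxyl group at C-2 rather than C-10.
With this numbering: the hydroxyl at C-2; a bromo group at C-10; an iodo group at C-11.
Substituent prefixes are cited in alphabetical order (multiplying prefixes like di-/tri- are ignored for ordering).
Putting it together: 10-bromo-11-iodoundecan-2-ol.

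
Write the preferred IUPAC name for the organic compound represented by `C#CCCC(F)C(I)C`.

The longest chain bearing the multiple bond is 7 carbons long (heptane).
There is one C≡C triple bond, indicated by the ending -yne.
The numbering direction is chosen so that numbering from this end puts the triple bond at C-1 rather than C-6.
This places the triple bond between C-1 and C-2; a fluoro group at C-5; an iodo group at C-6.
Prefixes are listed alphabetically: fluoro, iodo.
Putting it together: 5-fluoro-6-iodohept-1-yne.

5-fluoro-6-iodohept-1-yne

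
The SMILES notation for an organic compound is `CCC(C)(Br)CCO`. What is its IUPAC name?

3-bromo-3-methylpentan-1-ol

The longest chain bearing the –OH group is 5 carbons long (pentane).
The highest-priority functional group is an alcohol (–OH), so the name ends in -ol.
Choose the numbering such that numbering from this end puts the hydroxyl group at C-1 rather than C-5.
That gives the hydroxyl at C-1; a bromo group at C-3; a methyl group at C-3.
The substituents are ordered alphabetically, ignoring any di-/tri- multipliers.
The name is 3-bromo-3-methylpentan-1-ol.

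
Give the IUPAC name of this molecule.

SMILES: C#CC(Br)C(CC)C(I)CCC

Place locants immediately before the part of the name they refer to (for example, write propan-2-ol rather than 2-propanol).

3-bromo-4-ethyl-5-iodooct-1-yne

Counting along the main chain through the multiple bond gives 8 carbons: the parent is octane.
There is one C≡C triple bond, indicated by the ending -yne.
Number the chain so that numbering from this end puts the triple bond at C-1 rather than C-7.
With this numbering: the triple bond between C-1 and C-2; a bromo group at C-3; an ethyl group at C-4; an iodo group at C-5.
The substituents are ordered alphabetically, ignoring any di-/tri- multipliers.
Putting it together: 3-bromo-4-ethyl-5-iodooct-1-yne.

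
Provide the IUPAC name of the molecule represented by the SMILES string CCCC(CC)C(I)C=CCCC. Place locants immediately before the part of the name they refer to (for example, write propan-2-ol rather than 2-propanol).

Counting along the main chain through the multiple bond gives 10 carbons: the parent is decane.
A C=C double bond in the chain gives the infix -ene-.
Number the chain so that numbering from this end puts the double bond at C-4 rather than C-6.
This places the double bond between C-4 and C-5; an ethyl group at C-7; an iodo group at C-6.
The substituents are ordered alphabetically, ignoring any di-/tri- multipliers.
The name is 7-ethyl-6-iododec-4-ene.

7-ethyl-6-iododec-4-ene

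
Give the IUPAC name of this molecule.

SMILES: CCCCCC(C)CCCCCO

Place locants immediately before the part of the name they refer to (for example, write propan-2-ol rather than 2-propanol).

6-methylundecan-1-ol

The longest carbon chain that includes the –OH group has 11 carbons, so the parent hydride is undecane.
The highest-priority functional group is an alcohol (–OH), so the name ends in -ol.
Choose the numbering such that numbering from this end puts the hydroxyl group at C-1 rather than C-11.
With this numbering: the hydroxyl at C-1; a methyl group at C-6.
Putting it together: 6-methylundecan-1-ol.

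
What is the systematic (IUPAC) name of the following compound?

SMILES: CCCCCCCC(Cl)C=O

2-chlorononanal

Counting along the main chain through the –CHO group gives 9 carbons: the parent is nonane.
The highest-priority functional group is an aldehyde (terminal –CHO), so the name ends in -al.
Number the chain so that the aldehyde carbon is C-1 by definition.
With this numbering: a chloro group at C-2.
The name is 2-chlorononanal.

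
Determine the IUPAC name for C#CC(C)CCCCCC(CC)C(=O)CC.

The longest chain bearing the carbonyl and the multiple bond is 12 carbons long (dodecane).
The principal characteristic group is a ketone (C=O on an internal carbon), named with the suffix -one.
The chain contains a C≡C triple bond, so the unsaturation ending is -yne.
Choose the numbering such that numbering from this end puts the carbonyl group at C-3 rather than C-10.
That gives the carbonyl at C-3; the triple bond between C-11 and C-12; an ethyl group at C-4; a methyl group at C-10.
Prefixes are listed alphabetically: ethyl, methyl.
Putting it together: 4-ethyl-10-methyldodec-11-yn-3-one.

4-ethyl-10-methyldodec-11-yn-3-one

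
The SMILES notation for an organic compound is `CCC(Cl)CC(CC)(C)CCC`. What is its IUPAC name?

3-chloro-5-ethyl-5-methyloctane

The parent chain contains 8 carbons (octane).
The numbering direction is chosen so that the substituent locant set {3,5,5} is lower than {4,4,6} at the first point of difference.
With this numbering: a chloro group at C-3; an ethyl group at C-5; a methyl group at C-5.
Prefixes are listed alphabetically: chloro, ethyl, methyl.
Putting it together: 3-chloro-5-ethyl-5-methyloctane.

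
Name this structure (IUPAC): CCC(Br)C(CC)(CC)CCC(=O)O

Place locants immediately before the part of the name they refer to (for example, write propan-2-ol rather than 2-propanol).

5-bromo-4,4-diethylheptanoic acid

The longest chain bearing the –COOH group is 7 carbons long (heptane).
A carboxylic acid (terminal –COOH) is the principal characteristic group, giving the suffix -oic acid.
Number the chain so that the carboxylic acid carbon is C-1 by definition.
With this numbering: a bromo group at C-5; two ethyl groups at C-4.
The substituents are ordered alphabetically, ignoring any di-/tri- multipliers.
Assembling the pieces gives 5-bromo-4,4-diethylheptanoic acid.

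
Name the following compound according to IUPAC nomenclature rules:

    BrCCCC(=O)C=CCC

Counting along the main chain through the carbonyl and the multiple bond gives 8 carbons: the parent is octane.
The principal characteristic group is a ketone (C=O on an internal carbon), named with the suffix -one.
A C=C double bond in the chain gives the infix -ene-.
Choose the numbering such that numbering from this end puts the carbonyl group at C-4 rather than C-5.
That gives the carbonyl at C-4; the double bond between C-5 and C-6; a bromo group at C-1.
Putting it together: 1-bromooct-5-en-4-one.

1-bromooct-5-en-4-one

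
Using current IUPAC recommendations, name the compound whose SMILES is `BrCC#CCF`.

1-bromo-4-fluorobut-2-yne

The longest chain bearing the multiple bond is 4 carbons long (butane).
There is one C≡C triple bond, indicated by the ending -yne.
The numbering direction is chosen so that the locant sets are identical either way, so the alphabetically earlier bromo substituent takes the lower locant (1 rather than 4).
With this numbering: the triple bond between C-2 and C-3; a bromo group at C-1; a fluoro group at C-4.
The substituents are ordered alphabetically, ignoring any di-/tri- multipliers.
Putting it together: 1-bromo-4-fluorobut-2-yne.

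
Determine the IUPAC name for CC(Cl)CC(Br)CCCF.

4-bromo-6-chloro-1-fluoroheptane

The longest continuous carbon chain has 7 atoms, so the parent hydride is heptane.
Choose the numbering such that the substituent locant set {1,4,6} is lower than {2,4,7} at the first point of difference.
This places a bromo group at C-4; a chloro group at C-6; a fluoro group at C-1.
Prefixes are listed alphabetically: bromo, chloro, fluoro.
Putting it together: 4-bromo-6-chloro-1-fluoroheptane.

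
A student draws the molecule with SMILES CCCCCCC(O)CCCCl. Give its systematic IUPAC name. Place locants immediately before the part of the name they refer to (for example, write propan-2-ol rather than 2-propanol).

1-chlorodecan-4-ol

The longest carbon chain that includes the –OH group has 10 carbons, so the parent hydride is decane.
An alcohol (–OH) is the principal characteristic group, giving the suffix -ol.
Number the chain so that numbering from this end puts the hydroxyl group at C-4 rather than C-7.
This places the hydroxyl at C-4; a chloro group at C-1.
Assembling the pieces gives 1-chlorodecan-4-ol.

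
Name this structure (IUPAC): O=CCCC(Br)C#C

Counting along the main chain through the –CHO group and the multiple bond gives 6 carbons: the parent is hexane.
An aldehyde (terminal –CHO) is the principal characteristic group, giving the suffix -al.
There is one C≡C triple bond, indicated by the ending -yne.
Number the chain so that the aldehyde carbon is C-1 by definition.
That gives the triple bond between C-5 and C-6; a bromo group at C-4.
Assembling the pieces gives 4-bromohex-5-ynal.

4-bromohex-5-ynal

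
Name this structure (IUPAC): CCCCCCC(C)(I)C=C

3-iodo-3-methylnon-1-ene

The longest chain bearing the multiple bond is 9 carbons long (nonane).
A C=C double bond in the chain gives the infix -ene-.
Number the chain so that numbering from this end puts the double bond at C-1 rather than C-8.
This places the double bond between C-1 and C-2; an iodo group at C-3; a methyl group at C-3.
The substituents are ordered alphabetically, ignoring any di-/tri- multipliers.
The name is 3-iodo-3-methylnon-1-ene.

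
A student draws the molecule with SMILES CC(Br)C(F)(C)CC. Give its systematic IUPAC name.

2-bromo-3-fluoro-3-methylpentane

The parent chain contains 5 carbons (pentane).
Number the chain so that the substituent locant set {2,3,3} is lower than {3,3,4} at the first point of difference.
This places a bromo group at C-2; a fluoro group at C-3; a methyl group at C-3.
Prefixes are listed alphabetically: bromo, fluoro, methyl.
Assembling the pieces gives 2-bromo-3-fluoro-3-methylpentane.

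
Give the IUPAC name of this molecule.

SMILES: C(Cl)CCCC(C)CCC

1-chloro-5-methyloctane

The longest carbon chain is 8 atoms: the parent is octane.
Number the chain so that the substituent locant set {1,5} is lower than {4,8} at the first point of difference.
That gives a chloro group at C-1; a methyl group at C-5.
Prefixes are listed alphabetically: chloro, methyl.
The name is 1-chloro-5-methyloctane.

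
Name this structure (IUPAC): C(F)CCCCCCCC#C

The longest chain bearing the multiple bond is 10 carbons long (decane).
A C≡C triple bond in the chain gives the infix -yne-.
Number the chain so that numbering from this end puts the triple bond at C-1 rather than C-9.
That gives the triple bond between C-1 and C-2; a fluoro group at C-10.
Assembling the pieces gives 10-fluorodec-1-yne.

10-fluorodec-1-yne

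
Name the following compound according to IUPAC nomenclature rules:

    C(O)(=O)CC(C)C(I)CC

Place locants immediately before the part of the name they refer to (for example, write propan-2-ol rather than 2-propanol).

4-iodo-3-methylhexanoic acid

The longest carbon chain that includes the –COOH group has 6 carbons, so the parent hydride is hexane.
The principal characteristic group is a carboxylic acid (terminal –COOH), named with the suffix -oic acid.
Choose the numbering such that the carboxylic acid carbon is C-1 by definition.
This places an iodo group at C-4; a methyl group at C-3.
Prefixes are listed alphabetically: iodo, methyl.
The name is 4-iodo-3-methylhexanoic acid.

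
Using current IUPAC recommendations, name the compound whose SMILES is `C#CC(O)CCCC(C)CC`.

Counting along the main chain through the –OH group and the multiple bond gives 9 carbons: the parent is nonane.
An alcohol (–OH) is the principal characteristic group, giving the suffix -ol.
There is one C≡C triple bond, indicated by the ending -yne.
The numbering direction is chosen so that numbering from this end puts the hydroxyl group at C-3 rather than C-7.
With this numbering: the hydroxyl at C-3; the triple bond between C-1 and C-2; a methyl group at C-7.
Assembling the pieces gives 7-methylnon-1-yn-3-ol.

7-methylnon-1-yn-3-ol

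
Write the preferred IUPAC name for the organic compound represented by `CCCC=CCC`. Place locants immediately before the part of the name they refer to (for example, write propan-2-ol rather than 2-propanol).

The longest chain bearing the multiple bond is 7 carbons long (heptane).
The chain contains a C=C double bond, so the unsaturation ending is -ene.
Number the chain so that numbering from this end puts the double bond at C-3 rather than C-4.
That gives the double bond between C-3 and C-4.
Putting it together: hept-3-ene.

hept-3-ene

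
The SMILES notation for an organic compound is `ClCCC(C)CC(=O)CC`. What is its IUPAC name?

7-chloro-5-methylheptan-3-one

The longest carbon chain that includes the carbonyl has 7 carbons, so the parent hydride is heptane.
The principal characteristic group is a ketone (C=O on an internal carbon), named with the suffix -one.
Choose the numbering such that numbering from this end puts the carbonyl group at C-3 rather than C-5.
With this numbering: the carbonyl at C-3; a chloro group at C-7; a methyl group at C-5.
Substituent prefixes are cited in alphabetical order (multiplying prefixes like di-/tri- are ignored for ordering).
Putting it together: 7-chloro-5-methylheptan-3-one.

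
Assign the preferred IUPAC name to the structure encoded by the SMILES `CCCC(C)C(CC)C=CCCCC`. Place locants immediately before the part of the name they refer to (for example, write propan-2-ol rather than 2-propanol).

7-ethyl-8-methylundec-5-ene

The longest carbon chain that includes the multiple bond has 11 carbons, so the parent hydride is undecane.
The chain contains a C=C double bond, so the unsaturation ending is -ene.
Number the chain so that numbering from this end puts the double bond at C-5 rather than C-6.
With this numbering: the double bond between C-5 and C-6; an ethyl group at C-7; a methyl group at C-8.
Prefixes are listed alphabetically: ethyl, methyl.
The name is 7-ethyl-8-methylundec-5-ene.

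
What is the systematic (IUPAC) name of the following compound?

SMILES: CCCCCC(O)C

heptan-2-ol

Counting along the main chain through the –OH group gives 7 carbons: the parent is heptane.
The principal characteristic group is an alcohol (–OH), named with the suffix -ol.
Number the chain so that numbering from this end puts the hydroxyl group at C-2 rather than C-6.
This places the hydroxyl at C-2.
The name is heptan-2-ol.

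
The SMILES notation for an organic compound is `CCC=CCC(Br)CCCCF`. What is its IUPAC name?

The longest chain bearing the multiple bond is 10 carbons long (decane).
There is one C=C double bond, indicated by the ending -ene.
Number the chain so that numbering from this end puts the double bond at C-3 rather than C-7.
This places the double bond between C-3 and C-4; a bromo group at C-6; a fluoro group at C-10.
The substituents are ordered alphabetically, ignoring any di-/tri- multipliers.
The name is 6-bromo-10-fluorodec-3-ene.

6-bromo-10-fluorodec-3-ene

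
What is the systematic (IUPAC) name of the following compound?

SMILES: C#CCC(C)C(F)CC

Counting along the main chain through the multiple bond gives 7 carbons: the parent is heptane.
The chain contains a C≡C triple bond, so the unsaturation ending is -yne.
Choose the numbering such that numbering from this end puts the triple bond at C-1 rather than C-6.
This places the triple bond between C-1 and C-2; a fluoro group at C-5; a methyl group at C-4.
The substituents are ordered alphabetically, ignoring any di-/tri- multipliers.
Putting it together: 5-fluoro-4-methylhept-1-yne.

5-fluoro-4-methylhept-1-yne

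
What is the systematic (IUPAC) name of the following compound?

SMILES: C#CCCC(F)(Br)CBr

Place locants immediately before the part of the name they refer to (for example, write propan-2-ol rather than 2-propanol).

The longest carbon chain that includes the multiple bond has 6 carbons, so the parent hydride is hexane.
The chain contains a C≡C triple bond, so the unsaturation ending is -yne.
Choose the numbering such that numbering from this end puts the triple bond at C-1 rather than C-5.
That gives the triple bond between C-1 and C-2; bromo groups at C-5 and C-6; a fluoro group at C-5.
Prefixes are listed alphabetically: bromo, fluoro.
The name is 5,6-dibromo-5-fluorohex-1-yne.

5,6-dibromo-5-fluorohex-1-yne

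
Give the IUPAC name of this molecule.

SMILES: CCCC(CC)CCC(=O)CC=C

The longest chain bearing the carbonyl and the multiple bond is 10 carbons long (decane).
The principal characteristic group is a ketone (C=O on an internal carbon), named with the suffix -one.
There is one C=C double bond, indicated by the ending -ene.
The numbering direction is chosen so that numbering from this end puts the carbonyl group at C-4 rather than C-7.
That gives the carbonyl at C-4; the double bond between C-1 and C-2; an ethyl group at C-7.
The name is 7-ethyldec-1-en-4-one.

7-ethyldec-1-en-4-one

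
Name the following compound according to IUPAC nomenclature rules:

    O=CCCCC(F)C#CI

5-fluoro-7-iodohept-6-ynal

The longest carbon chain that includes the –CHO group and the multiple bond has 7 carbons, so the parent hydride is heptane.
The highest-priority functional group is an aldehyde (terminal –CHO), so the name ends in -al.
The chain contains a C≡C triple bond, so the unsaturation ending is -yne.
The numbering direction is chosen so that the aldehyde carbon is C-1 by definition.
That gives the triple bond between C-6 and C-7; a fluoro group at C-5; an iodo group at C-7.
Prefixes are listed alphabetically: fluoro, iodo.
Assembling the pieces gives 5-fluoro-7-iodohept-6-ynal.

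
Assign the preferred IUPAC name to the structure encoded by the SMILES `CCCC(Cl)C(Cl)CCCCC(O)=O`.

The longest chain bearing the –COOH group is 10 carbons long (decane).
The highest-priority functional group is a carboxylic acid (terminal –COOH), so the name ends in -oic acid.
The numbering direction is chosen so that the carboxylic acid carbon is C-1 by definition.
With this numbering: chloro groups at C-6 and C-7.
Assembling the pieces gives 6,7-dichlorodecanoic acid.

6,7-dichlorodecanoic acid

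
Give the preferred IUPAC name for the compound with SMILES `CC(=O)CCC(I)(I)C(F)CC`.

6-fluoro-5,5-diiodooctan-2-one

The longest carbon chain that includes the carbonyl has 8 carbons, so the parent hydride is octane.
The highest-priority functional group is a ketone (C=O on an internal carbon), so the name ends in -one.
Number the chain so that numbering from this end puts the carbonyl group at C-2 rather than C-7.
With this numbering: the carbonyl at C-2; a fluoro group at C-6; two iodo groups at C-5.
Prefixes are listed alphabetically: fluoro, iodo.
The name is 6-fluoro-5,5-diiodooctan-2-one.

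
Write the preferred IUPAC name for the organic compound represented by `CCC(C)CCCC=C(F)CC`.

3-fluoro-8-methyldec-3-ene

The longest carbon chain that includes the multiple bond has 10 carbons, so the parent hydride is decane.
There is one C=C double bond, indicated by the ending -ene.
The numbering direction is chosen so that numbering from this end puts the double bond at C-3 rather than C-7.
That gives the double bond between C-3 and C-4; a fluoro group at C-3; a methyl group at C-8.
Prefixes are listed alphabetically: fluoro, methyl.
The name is 3-fluoro-8-methyldec-3-ene.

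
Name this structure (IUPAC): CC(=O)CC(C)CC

The longest carbon chain that includes the carbonyl has 6 carbons, so the parent hydride is hexane.
The highest-priority functional group is a ketone (C=O on an internal carbon), so the name ends in -one.
Number the chain so that numbering from this end puts the carbonyl group at C-2 rather than C-5.
That gives the carbonyl at C-2; a methyl group at C-4.
Assembling the pieces gives 4-methylhexan-2-one.

4-methylhexan-2-one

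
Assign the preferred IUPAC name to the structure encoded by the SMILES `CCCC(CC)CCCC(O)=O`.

The longest carbon chain that includes the –COOH group has 8 carbons, so the parent hydride is octane.
The highest-priority functional group is a carboxylic acid (terminal –COOH), so the name ends in -oic acid.
Number the chain so that the carboxylic acid carbon is C-1 by definition.
With this numbering: an ethyl group at C-5.
Putting it together: 5-ethyloctanoic acid.

5-ethyloctanoic acid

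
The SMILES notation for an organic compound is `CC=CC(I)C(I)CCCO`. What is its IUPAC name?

4,5-diiodooct-6-en-1-ol

The longest carbon chain that includes the –OH group and the multiple bond has 8 carbons, so the parent hydride is octane.
The principal characteristic group is an alcohol (–OH), named with the suffix -ol.
The chain contains a C=C double bond, so the unsaturation ending is -ene.
The numbering direction is chosen so that numbering from this end puts the hydroxyl group at C-1 rather than C-8.
With this numbering: the hydroxyl at C-1; the double bond between C-6 and C-7; iodo groups at C-4 and C-5.
The name is 4,5-diiodooct-6-en-1-ol.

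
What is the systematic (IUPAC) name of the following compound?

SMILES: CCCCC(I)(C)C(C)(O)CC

4-iodo-3,4-dimethyloctan-3-ol

The longest chain bearing the –OH group is 8 carbons long (octane).
An alcohol (–OH) is the principal characteristic group, giving the suffix -ol.
Choose the numbering such that numbering from this end puts the hydroxyl group at C-3 rather than C-6.
That gives the hydroxyl at C-3; an iodo group at C-4; methyl groups at C-3 and C-4.
Substituent prefixes are cited in alphabetical order (multiplying prefixes like di-/tri- are ignored for ordering).
Putting it together: 4-iodo-3,4-dimethyloctan-3-ol.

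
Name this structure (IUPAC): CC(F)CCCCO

5-fluorohexan-1-ol

The longest chain bearing the –OH group is 6 carbons long (hexane).
The highest-priority functional group is an alcohol (–OH), so the name ends in -ol.
Choose the numbering such that numbering from this end puts the hydroxyl group at C-1 rather than C-6.
With this numbering: the hydroxyl at C-1; a fluoro group at C-5.
Putting it together: 5-fluorohexan-1-ol.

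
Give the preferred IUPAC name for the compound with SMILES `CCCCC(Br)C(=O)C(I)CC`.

5-bromo-3-iodononan-4-one

The longest chain bearing the carbonyl is 9 carbons long (nonane).
A ketone (C=O on an internal carbon) is the principal characteristic group, giving the suffix -one.
Number the chain so that numbering from this end puts the carbonyl group at C-4 rather than C-6.
This places the carbonyl at C-4; a bromo group at C-5; an iodo group at C-3.
Prefixes are listed alphabetically: bromo, iodo.
The name is 5-bromo-3-iodononan-4-one.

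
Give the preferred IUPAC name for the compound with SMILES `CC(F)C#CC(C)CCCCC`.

The longest carbon chain that includes the multiple bond has 10 carbons, so the parent hydride is decane.
The chain contains a C≡C triple bond, so the unsaturation ending is -yne.
Number the chain so that numbering from this end puts the triple bond at C-3 rather than C-7.
That gives the triple bond between C-3 and C-4; a fluoro group at C-2; a methyl group at C-5.
Substituent prefixes are cited in alphabetical order (multiplying prefixes like di-/tri- are ignored for ordering).
Assembling the pieces gives 2-fluoro-5-methyldec-3-yne.

2-fluoro-5-methyldec-3-yne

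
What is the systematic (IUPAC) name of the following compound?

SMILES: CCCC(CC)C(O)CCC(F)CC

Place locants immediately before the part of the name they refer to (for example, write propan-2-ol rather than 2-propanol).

4-ethyl-8-fluorodecan-5-ol

The longest chain bearing the –OH group is 10 carbons long (decane).
The highest-priority functional group is an alcohol (–OH), so the name ends in -ol.
The numbering direction is chosen so that numbering from this end puts the hydroxyl group at C-5 rather than C-6.
That gives the hydroxyl at C-5; an ethyl group at C-4; a fluoro group at C-8.
Substituent prefixes are cited in alphabetical order (multiplying prefixes like di-/tri- are ignored for ordering).
Assembling the pieces gives 4-ethyl-8-fluorodecan-5-ol.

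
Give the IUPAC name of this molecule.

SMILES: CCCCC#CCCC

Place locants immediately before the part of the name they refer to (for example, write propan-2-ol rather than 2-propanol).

non-4-yne

Counting along the main chain through the multiple bond gives 9 carbons: the parent is nonane.
The chain contains a C≡C triple bond, so the unsaturation ending is -yne.
Number the chain so that numbering from this end puts the triple bond at C-4 rather than C-5.
That gives the triple bond between C-4 and C-5.
Putting it together: non-4-yne.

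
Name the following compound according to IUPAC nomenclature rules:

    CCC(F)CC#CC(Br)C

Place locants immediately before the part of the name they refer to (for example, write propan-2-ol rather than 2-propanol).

Counting along the main chain through the multiple bond gives 8 carbons: the parent is octane.
A C≡C triple bond in the chain gives the infix -yne-.
The numbering direction is chosen so that numbering from this end puts the triple bond at C-3 rather than C-5.
With this numbering: the triple bond between C-3 and C-4; a bromo group at C-2; a fluoro group at C-6.
Substituent prefixes are cited in alphabetical order (multiplying prefixes like di-/tri- are ignored for ordering).
The name is 2-bromo-6-fluorooct-3-yne.

2-bromo-6-fluorooct-3-yne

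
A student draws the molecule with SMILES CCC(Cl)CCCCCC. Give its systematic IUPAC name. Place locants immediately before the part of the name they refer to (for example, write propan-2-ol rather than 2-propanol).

The longest continuous carbon chain has 9 atoms, so the parent hydride is nonane.
Number the chain so that the substituent locant set {3} is lower than {7} at the first point of difference.
With this numbering: a chloro group at C-3.
Assembling the pieces gives 3-chlorononane.

3-chlorononane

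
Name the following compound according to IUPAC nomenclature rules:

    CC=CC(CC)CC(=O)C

The longest chain bearing the carbonyl and the multiple bond is 7 carbons long (heptane).
The highest-priority functional group is a ketone (C=O on an internal carbon), so the name ends in -one.
There is one C=C double bond, indicated by the ending -ene.
The numbering direction is chosen so that numbering from this end puts the carbonyl group at C-2 rather than C-6.
That gives the carbonyl at C-2; the double bond between C-5 and C-6; an ethyl group at C-4.
Assembling the pieces gives 4-ethylhept-5-en-2-one.

4-ethylhept-5-en-2-one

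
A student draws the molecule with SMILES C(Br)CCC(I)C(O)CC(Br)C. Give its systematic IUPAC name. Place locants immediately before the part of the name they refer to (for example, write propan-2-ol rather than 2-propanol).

2,8-dibromo-5-iodooctan-4-ol

The longest carbon chain that includes the –OH group has 8 carbons, so the parent hydride is octane.
An alcohol (–OH) is the principal characteristic group, giving the suffix -ol.
Number the chain so that numbering from this end puts the hydroxyl group at C-4 rather than C-5.
This places the hydroxyl at C-4; bromo groups at C-2 and C-8; an iodo group at C-5.
The substituents are ordered alphabetically, ignoring any di-/tri- multipliers.
The name is 2,8-dibromo-5-iodooctan-4-ol.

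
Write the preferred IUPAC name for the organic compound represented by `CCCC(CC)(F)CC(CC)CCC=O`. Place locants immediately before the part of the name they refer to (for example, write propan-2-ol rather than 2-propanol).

The longest chain bearing the –CHO group is 9 carbons long (nonane).
The principal characteristic group is an aldehyde (terminal –CHO), named with the suffix -al.
Choose the numbering such that the aldehyde carbon is C-1 by definition.
This places ethyl groups at C-4 and C-6; a fluoro group at C-6.
The substituents are ordered alphabetically, ignoring any di-/tri- multipliers.
Putting it together: 4,6-diethyl-6-fluorononanal.

4,6-diethyl-6-fluorononanal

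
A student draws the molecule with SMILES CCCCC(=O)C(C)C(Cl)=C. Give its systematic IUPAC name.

The longest chain bearing the carbonyl and the multiple bond is 8 carbons long (octane).
The principal characteristic group is a ketone (C=O on an internal carbon), named with the suffix -one.
The chain contains a C=C double bond, so the unsaturation ending is -ene.
Number the chain so that numbering from this end puts the carbonyl group at C-4 rather than C-5.
With this numbering: the carbonyl at C-4; the double bond between C-1 and C-2; a chloro group at C-2; a methyl group at C-3.
The substituents are ordered alphabetically, ignoring any di-/tri- multipliers.
Assembling the pieces gives 2-chloro-3-methyloct-1-en-4-one.

2-chloro-3-methyloct-1-en-4-one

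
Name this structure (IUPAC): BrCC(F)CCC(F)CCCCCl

The longest continuous carbon chain has 9 atoms, so the parent hydride is nonane.
The numbering direction is chosen so that the substituent locant set {1,2,5,9} is lower than {1,5,8,9} at the first point of difference.
This places a bromo group at C-1; a chloro group at C-9; fluoro groups at C-2 and C-5.
Substituent prefixes are cited in alphabetical order (multiplying prefixes like di-/tri- are ignored for ordering).
Putting it together: 1-bromo-9-chloro-2,5-difluorononane.

1-bromo-9-chloro-2,5-difluorononane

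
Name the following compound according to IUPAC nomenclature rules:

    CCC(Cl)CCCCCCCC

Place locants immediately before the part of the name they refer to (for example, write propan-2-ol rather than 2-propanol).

The parent chain contains 11 carbons (undecane).
The numbering direction is chosen so that the substituent locant set {3} is lower than {9} at the first point of difference.
That gives a chloro group at C-3.
Assembling the pieces gives 3-chloroundecane.

3-chloroundecane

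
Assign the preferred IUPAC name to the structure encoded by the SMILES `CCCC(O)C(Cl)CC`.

3-chloroheptan-4-ol

The longest chain bearing the –OH group is 7 carbons long (heptane).
The principal characteristic group is an alcohol (–OH), named with the suffix -ol.
Number the chain so that the substituent locant set {3} is lower than {5} at the first point of difference.
That gives the hydroxyl at C-4; a chloro group at C-3.
The name is 3-chloroheptan-4-ol.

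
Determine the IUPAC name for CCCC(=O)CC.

Counting along the main chain through the carbonyl gives 6 carbons: the parent is hexane.
The highest-priority functional group is a ketone (C=O on an internal carbon), so the name ends in -one.
The numbering direction is chosen so that numbering from this end puts the carbonyl group at C-3 rather than C-4.
With this numbering: the carbonyl at C-3.
Assembling the pieces gives hexan-3-one.

hexan-3-one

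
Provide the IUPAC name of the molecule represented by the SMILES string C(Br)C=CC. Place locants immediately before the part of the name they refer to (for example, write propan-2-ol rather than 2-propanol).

The longest chain bearing the multiple bond is 4 carbons long (butane).
The chain contains a C=C double bond, so the unsaturation ending is -ene.
Number the chain so that the substituent locant set {1} is lower than {4} at the first point of difference.
This places the double bond between C-2 and C-3; a bromo group at C-1.
Assembling the pieces gives 1-bromobut-2-ene.

1-bromobut-2-ene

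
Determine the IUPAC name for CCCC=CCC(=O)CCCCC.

dodec-8-en-6-one

The longest chain bearing the carbonyl and the multiple bond is 12 carbons long (dodecane).
The principal characteristic group is a ketone (C=O on an internal carbon), named with the suffix -one.
The chain contains a C=C double bond, so the unsaturation ending is -ene.
Choose the numbering such that numbering from this end puts the carbonyl group at C-6 rather than C-7.
That gives the carbonyl at C-6; the double bond between C-8 and C-9.
The name is dodec-8-en-6-one.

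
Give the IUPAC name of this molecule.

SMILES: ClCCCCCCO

Counting along the main chain through the –OH group gives 6 carbons: the parent is hexane.
The highest-priority functional group is an alcohol (–OH), so the name ends in -ol.
The numbering direction is chosen so that numbering from this end puts the hydroxyl group at C-1 rather than C-6.
With this numbering: the hydroxyl at C-1; a chloro group at C-6.
Putting it together: 6-chlorohexan-1-ol.

6-chlorohexan-1-ol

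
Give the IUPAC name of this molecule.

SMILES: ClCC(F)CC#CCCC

The longest carbon chain that includes the multiple bond has 8 carbons, so the parent hydride is octane.
A C≡C triple bond in the chain gives the infix -yne-.
The numbering direction is chosen so that the substituent locant set {1,2} is lower than {7,8} at the first point of difference.
That gives the triple bond between C-4 and C-5; a chloro group at C-1; a fluoro group at C-2.
Prefixes are listed alphabetically: chloro, fluoro.
The name is 1-chloro-2-fluorooct-4-yne.

1-chloro-2-fluorooct-4-yne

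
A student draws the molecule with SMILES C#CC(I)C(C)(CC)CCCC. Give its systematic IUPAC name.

Counting along the main chain through the multiple bond gives 8 carbons: the parent is octane.
A C≡C triple bond in the chain gives the infix -yne-.
Number the chain so that numbering from this end puts the triple bond at C-1 rather than C-7.
This places the triple bond between C-1 and C-2; an ethyl group at C-4; an iodo group at C-3; a methyl group at C-4.
The substituents are ordered alphabetically, ignoring any di-/tri- multipliers.
The name is 4-ethyl-3-iodo-4-methyloct-1-yne.

4-ethyl-3-iodo-4-methyloct-1-yne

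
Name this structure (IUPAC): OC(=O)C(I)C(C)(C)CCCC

The longest chain bearing the –COOH group is 7 carbons long (heptane).
A carboxylic acid (terminal –COOH) is the principal characteristic group, giving the suffix -oic acid.
Choose the numbering such that the carboxylic acid carbon is C-1 by definition.
That gives an iodo group at C-2; two methyl groups at C-3.
The substituents are ordered alphabetically, ignoring any di-/tri- multipliers.
Assembling the pieces gives 2-iodo-3,3-dimethylheptanoic acid.

2-iodo-3,3-dimethylheptanoic acid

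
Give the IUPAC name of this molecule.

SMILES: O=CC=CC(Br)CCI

4-bromo-6-iodohex-2-enal

The longest chain bearing the –CHO group and the multiple bond is 6 carbons long (hexane).
The principal characteristic group is an aldehyde (terminal –CHO), named with the suffix -al.
The chain contains a C=C double bond, so the unsaturation ending is -ene.
The numbering direction is chosen so that the aldehyde carbon is C-1 by definition.
This places the double bond between C-2 and C-3; a bromo group at C-4; an iodo group at C-6.
Prefixes are listed alphabetically: bromo, iodo.
Assembling the pieces gives 4-bromo-6-iodohex-2-enal.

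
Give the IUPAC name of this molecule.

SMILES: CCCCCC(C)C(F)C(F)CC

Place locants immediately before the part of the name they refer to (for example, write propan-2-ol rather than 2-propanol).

The longest carbon chain is 10 atoms: the parent is decane.
The numbering direction is chosen so that the substituent locant set {3,4,5} is lower than {6,7,8} at the first point of difference.
With this numbering: fluoro groups at C-3 and C-4; a methyl group at C-5.
Substituent prefixes are cited in alphabetical order (multiplying prefixes like di-/tri- are ignored for ordering).
The name is 3,4-difluoro-5-methyldecane.

3,4-difluoro-5-methyldecane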